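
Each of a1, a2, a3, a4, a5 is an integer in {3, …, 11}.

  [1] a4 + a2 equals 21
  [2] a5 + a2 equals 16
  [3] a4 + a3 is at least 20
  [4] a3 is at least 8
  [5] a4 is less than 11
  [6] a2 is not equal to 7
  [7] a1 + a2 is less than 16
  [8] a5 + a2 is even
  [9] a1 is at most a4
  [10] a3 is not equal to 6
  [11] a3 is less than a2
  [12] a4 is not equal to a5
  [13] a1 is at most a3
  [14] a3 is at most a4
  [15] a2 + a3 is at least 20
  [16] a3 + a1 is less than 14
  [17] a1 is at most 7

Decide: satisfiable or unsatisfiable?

Satisfiable

Try a1 = 3, a2 = 11, a3 = 10, a4 = 10, a5 = 5.
Check constraint 1: a4 + a2 = 21; constraint 2: a5 + a2 = 16; constraint 3: a4 + a3 = 20. The remaining constraints are straightforward to verify.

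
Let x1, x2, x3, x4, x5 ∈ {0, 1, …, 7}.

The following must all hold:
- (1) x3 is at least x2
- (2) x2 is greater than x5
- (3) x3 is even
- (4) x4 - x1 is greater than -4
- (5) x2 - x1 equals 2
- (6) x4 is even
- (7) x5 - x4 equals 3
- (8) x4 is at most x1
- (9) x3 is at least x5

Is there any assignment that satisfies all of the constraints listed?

Try x1 = 4, x2 = 6, x3 = 6, x4 = 2, x5 = 5.
Check constraint 4: x4 - x1 = -2; constraint 5: x2 - x1 = 2; constraint 7: x5 - x4 = 3. The remaining constraints are straightforward to verify.

Satisfiable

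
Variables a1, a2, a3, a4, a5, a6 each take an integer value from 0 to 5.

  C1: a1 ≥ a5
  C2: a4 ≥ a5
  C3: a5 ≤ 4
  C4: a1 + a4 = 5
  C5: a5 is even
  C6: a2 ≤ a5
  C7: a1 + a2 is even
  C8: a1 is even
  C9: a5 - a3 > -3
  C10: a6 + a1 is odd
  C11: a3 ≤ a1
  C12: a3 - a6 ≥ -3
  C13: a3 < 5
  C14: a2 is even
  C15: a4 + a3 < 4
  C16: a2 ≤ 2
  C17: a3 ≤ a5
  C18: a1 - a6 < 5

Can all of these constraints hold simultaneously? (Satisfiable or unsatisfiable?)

Setting (a1, a2, a3, a4, a5, a6) = (4, 0, 0, 1, 0, 1) satisfies everything: constraint 4: a1 + a4 = 5; constraint 9: a5 - a3 = 0; constraint 12: a3 - a6 = -1, and the others follow.

Satisfiable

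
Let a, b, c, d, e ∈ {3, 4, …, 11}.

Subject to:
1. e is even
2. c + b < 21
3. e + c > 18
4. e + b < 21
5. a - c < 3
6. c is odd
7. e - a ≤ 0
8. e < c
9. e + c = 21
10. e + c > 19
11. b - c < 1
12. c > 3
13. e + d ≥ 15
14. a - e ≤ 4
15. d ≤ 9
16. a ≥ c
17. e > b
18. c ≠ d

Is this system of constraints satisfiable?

Satisfiable

Try a = 11, b = 9, c = 11, d = 8, e = 10.
Check constraint 2: c + b = 20; constraint 3: e + c = 21. The remaining constraints are straightforward to verify.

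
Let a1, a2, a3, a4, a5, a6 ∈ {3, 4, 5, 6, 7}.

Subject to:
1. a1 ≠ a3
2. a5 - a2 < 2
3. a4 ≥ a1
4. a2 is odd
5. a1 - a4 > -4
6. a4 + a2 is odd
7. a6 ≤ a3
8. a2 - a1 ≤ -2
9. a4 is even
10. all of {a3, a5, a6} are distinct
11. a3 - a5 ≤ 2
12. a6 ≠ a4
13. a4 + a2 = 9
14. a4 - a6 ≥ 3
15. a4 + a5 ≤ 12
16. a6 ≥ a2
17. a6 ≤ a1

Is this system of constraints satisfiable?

Take a1 = 5, a2 = 3, a3 = 6, a4 = 6, a5 = 4, a6 = 3. Then constraint 2: a5 - a2 = 1; constraint 5: a1 - a4 = -1; constraint 8: a2 - a1 = -2, and every other listed constraint is also met.

Satisfiable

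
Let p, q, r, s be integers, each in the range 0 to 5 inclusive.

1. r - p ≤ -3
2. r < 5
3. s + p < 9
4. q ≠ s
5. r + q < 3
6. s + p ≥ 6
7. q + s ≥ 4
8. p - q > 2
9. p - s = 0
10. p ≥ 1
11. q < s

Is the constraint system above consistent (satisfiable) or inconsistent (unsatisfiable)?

Try p = 4, q = 0, r = 0, s = 4.
Check constraint 1: r - p = -4; constraint 3: s + p = 8. The remaining constraints are straightforward to verify.

Satisfiable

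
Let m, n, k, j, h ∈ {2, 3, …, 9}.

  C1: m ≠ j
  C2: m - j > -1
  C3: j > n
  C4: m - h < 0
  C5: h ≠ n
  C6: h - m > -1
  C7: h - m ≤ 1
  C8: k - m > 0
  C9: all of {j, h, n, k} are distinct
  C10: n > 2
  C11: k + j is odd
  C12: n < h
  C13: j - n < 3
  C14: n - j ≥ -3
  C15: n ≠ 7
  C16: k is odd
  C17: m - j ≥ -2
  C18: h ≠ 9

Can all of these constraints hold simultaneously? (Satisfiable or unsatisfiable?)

Satisfiable

Try m = 7, n = 5, k = 9, j = 6, h = 8.
Check constraint 2: m - j = 1; constraint 4: m - h = -1. The remaining constraints are straightforward to verify.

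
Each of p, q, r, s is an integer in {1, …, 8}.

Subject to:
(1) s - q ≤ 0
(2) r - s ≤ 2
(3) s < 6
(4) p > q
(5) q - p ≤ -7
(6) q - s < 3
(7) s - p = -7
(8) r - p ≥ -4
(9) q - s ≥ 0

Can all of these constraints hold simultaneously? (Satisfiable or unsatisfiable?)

Constraints 1, 2, 5, and 8 give q − s ≥ 0, s − r ≥ -2, r − p ≥ -4, p − q ≥ 7.
Adding all 4 inequalities: the left sides telescope to 0, and the right sides sum to 0 + (-2) + (-4) + 7 = 1. So 0 ≥ 1, which is false.

Unsatisfiable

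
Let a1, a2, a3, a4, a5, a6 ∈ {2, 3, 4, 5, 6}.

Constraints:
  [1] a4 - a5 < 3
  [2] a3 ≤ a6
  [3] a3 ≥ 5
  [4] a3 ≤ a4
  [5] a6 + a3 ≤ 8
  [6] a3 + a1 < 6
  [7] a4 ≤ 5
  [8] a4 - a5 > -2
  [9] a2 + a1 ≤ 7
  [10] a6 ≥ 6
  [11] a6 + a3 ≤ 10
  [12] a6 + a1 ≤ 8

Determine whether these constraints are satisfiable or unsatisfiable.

From constraint 10: a6 ≥ 6. From constraint 3: a3 ≥ 5. Hence a6 + a3 ≥ 11. But constraint 11 requires a6 + a3 ≤ 10, and 10 < 11. Contradiction.

Unsatisfiable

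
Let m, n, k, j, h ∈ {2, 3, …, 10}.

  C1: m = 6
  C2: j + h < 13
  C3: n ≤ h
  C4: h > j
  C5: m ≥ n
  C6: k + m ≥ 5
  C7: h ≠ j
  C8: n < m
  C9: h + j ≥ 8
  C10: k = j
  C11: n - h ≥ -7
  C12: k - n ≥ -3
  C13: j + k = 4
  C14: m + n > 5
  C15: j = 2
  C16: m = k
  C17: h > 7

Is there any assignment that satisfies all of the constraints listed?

Constraint 1 fixes m = 6 and constraint 15 fixes j = 2. Constraints 10 and 16 give m = k = j, so m = j. But 6 ≠ 2 — contradiction.

Unsatisfiable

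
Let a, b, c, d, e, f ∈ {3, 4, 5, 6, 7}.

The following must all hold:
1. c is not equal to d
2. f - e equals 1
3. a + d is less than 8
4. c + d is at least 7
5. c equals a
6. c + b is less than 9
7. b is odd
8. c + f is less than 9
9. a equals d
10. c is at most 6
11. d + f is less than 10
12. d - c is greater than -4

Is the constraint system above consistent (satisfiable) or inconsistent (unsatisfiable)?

Unsatisfiable

From constraints 5 and 9, c = a = d, so c = d. But constraint 1 says c ≠ d. Contradiction.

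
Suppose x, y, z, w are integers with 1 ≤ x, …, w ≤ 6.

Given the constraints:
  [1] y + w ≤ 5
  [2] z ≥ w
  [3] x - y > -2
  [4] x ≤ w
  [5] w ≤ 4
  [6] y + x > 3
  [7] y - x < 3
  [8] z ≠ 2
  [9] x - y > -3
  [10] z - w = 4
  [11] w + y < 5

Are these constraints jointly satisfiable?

The assignment x = 2, y = 2, z = 6, w = 2 works:
  constraint 1 holds since y + w = 4.
  constraint 3 holds since x - y = 0.
  constraint 6 holds since y + x = 4.
The rest check out directly.

Satisfiable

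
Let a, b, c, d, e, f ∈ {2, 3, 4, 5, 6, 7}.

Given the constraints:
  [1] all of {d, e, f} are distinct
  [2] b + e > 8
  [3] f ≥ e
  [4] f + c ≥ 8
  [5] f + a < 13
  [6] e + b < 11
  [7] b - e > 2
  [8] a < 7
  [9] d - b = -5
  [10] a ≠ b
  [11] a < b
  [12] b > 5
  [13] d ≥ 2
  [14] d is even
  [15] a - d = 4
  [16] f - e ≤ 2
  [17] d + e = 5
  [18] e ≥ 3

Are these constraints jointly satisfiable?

Satisfiable

Take a = 6, b = 7, c = 3, d = 2, e = 3, f = 5. Then constraint 2: b + e = 10; constraint 4: f + c = 8; constraint 5: f + a = 11, and every other listed constraint is also met.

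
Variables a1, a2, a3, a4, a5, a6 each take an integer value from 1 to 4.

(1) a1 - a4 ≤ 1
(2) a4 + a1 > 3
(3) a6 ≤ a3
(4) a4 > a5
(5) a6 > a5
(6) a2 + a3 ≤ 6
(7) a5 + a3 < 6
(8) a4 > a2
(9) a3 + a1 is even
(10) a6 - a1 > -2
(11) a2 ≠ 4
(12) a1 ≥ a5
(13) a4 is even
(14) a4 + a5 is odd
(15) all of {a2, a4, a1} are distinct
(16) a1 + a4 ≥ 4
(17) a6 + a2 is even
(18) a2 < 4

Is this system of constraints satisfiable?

Satisfiable

One satisfying assignment is a1 = 2, a2 = 1, a3 = 4, a4 = 4, a5 = 1, a6 = 3.
For the less obvious constraints — constraint 1: a1 - a4 = -2; constraint 2: a4 + a1 = 6; constraint 6: a2 + a3 = 5 — and the others hold by inspection.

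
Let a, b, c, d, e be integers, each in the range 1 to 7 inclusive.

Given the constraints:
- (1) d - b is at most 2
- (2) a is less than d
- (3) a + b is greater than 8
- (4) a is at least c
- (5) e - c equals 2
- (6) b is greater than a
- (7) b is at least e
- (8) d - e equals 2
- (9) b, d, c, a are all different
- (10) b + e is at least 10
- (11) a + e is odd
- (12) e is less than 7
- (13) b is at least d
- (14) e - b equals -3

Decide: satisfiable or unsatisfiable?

Take a = 3, b = 7, c = 2, d = 6, e = 4. Then constraint 1: d - b = -1; constraint 3: a + b = 10; constraint 5: e - c = 2, and every other listed constraint is also met.

Satisfiable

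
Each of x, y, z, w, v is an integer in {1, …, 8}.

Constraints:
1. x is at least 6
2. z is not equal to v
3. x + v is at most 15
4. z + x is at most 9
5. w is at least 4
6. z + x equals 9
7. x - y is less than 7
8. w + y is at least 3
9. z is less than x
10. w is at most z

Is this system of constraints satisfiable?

From constraints 5 and 10: z ≥ w ≥ 4. From constraint 1: x ≥ 6. Hence z + x ≥ 10. But constraint 6 requires z + x = 9, and 9 < 10. Contradiction.

Unsatisfiable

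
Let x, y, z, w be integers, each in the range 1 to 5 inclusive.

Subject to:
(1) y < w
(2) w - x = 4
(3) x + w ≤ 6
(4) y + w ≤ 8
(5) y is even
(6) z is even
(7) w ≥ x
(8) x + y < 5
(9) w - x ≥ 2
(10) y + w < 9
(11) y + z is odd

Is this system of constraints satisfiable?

Constraint 5 makes y even and constraint 6 makes z even, so y + z must be even. Constraint 11 says y + z is odd — contradiction.

Unsatisfiable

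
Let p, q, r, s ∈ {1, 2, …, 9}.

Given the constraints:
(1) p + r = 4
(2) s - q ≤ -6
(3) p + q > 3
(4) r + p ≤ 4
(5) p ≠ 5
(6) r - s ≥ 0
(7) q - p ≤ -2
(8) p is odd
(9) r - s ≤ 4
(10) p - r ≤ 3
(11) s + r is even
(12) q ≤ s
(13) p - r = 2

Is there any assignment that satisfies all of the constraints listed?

Unsatisfiable

Constraints 2, 7, 9, and 10 give q − s ≥ 6, s − r ≥ -4, r − p ≥ -3, p − q ≥ 2.
Adding all 4 inequalities: the left sides telescope to 0, and the right sides sum to 6 + (-4) + (-3) + 2 = 1. So 0 ≥ 1, which is false.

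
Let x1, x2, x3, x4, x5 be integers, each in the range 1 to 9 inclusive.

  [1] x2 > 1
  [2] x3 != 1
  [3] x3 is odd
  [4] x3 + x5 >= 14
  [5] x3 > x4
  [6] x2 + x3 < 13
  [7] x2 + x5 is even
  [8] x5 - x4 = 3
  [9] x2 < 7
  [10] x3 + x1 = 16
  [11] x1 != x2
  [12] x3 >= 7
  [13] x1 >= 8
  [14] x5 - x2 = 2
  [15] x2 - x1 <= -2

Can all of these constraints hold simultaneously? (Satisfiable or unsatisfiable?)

Setting (x1, x2, x3, x4, x5) = (9, 5, 7, 4, 7) satisfies everything: constraint 4: x3 + x5 = 14; constraint 6: x2 + x3 = 12, and the others follow.

Satisfiable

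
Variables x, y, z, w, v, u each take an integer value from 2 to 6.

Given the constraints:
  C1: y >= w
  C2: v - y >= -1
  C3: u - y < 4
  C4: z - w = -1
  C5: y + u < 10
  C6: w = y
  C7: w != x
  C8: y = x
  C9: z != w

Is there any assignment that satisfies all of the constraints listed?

From constraints 6 and 8, w = y = x, so w = x. But constraint 7 says w ≠ x. Contradiction.

Unsatisfiable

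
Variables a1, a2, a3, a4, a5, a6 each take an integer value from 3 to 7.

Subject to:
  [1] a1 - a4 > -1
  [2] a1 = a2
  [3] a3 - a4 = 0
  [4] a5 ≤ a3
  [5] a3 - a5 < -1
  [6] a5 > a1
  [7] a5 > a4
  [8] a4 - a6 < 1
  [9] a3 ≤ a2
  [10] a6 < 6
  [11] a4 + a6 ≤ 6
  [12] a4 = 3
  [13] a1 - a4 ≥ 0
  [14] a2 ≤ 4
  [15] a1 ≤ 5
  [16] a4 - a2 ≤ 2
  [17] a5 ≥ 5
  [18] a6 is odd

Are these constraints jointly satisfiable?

From constraints 4 and 17: a3 ≥ a5 and a5 ≥ 5, so a3 ≥ 5. From constraints 9 and 14: a3 ≤ a2 and a2 ≤ 4, so a3 ≤ 4. But 4 < 5, so no value of a3 works.

Unsatisfiable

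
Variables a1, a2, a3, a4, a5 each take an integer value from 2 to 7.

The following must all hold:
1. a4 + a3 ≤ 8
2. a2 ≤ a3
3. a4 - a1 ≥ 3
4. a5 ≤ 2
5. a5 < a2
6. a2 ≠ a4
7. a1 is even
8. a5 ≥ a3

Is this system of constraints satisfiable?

Constraints 2, 5, and 8 give a3 ≤ a5, a5 < a2, a2 ≤ a3. Chaining: a3 ≤ a5 < a2 ≤ a3, which forces a3 < a3 — impossible.

Unsatisfiable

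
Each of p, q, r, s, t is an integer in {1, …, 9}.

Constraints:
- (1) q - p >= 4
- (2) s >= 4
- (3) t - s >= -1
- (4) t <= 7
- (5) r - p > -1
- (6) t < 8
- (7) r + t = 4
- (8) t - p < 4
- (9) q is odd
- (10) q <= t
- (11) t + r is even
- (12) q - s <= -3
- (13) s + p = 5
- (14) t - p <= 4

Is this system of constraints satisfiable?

Unsatisfiable

Constraints 1, 3, 12, and 14 give s − q ≥ 3, q − p ≥ 4, p − t ≥ -4, t − s ≥ -1.
Adding all 4 inequalities: the left sides telescope to 0, and the right sides sum to 3 + 4 + (-4) + (-1) = 2. So 0 ≥ 2, which is false.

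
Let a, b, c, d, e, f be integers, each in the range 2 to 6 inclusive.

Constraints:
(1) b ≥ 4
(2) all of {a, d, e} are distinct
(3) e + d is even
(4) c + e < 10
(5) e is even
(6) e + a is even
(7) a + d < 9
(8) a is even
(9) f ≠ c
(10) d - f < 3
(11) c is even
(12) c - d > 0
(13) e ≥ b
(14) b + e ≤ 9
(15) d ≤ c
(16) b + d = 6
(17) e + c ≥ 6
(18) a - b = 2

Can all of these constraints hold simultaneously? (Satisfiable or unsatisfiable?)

Satisfiable

The assignment a = 6, b = 4, c = 4, d = 2, e = 4, f = 2 works:
  constraint 4 holds since c + e = 8.
  constraint 7 holds since a + d = 8.
  constraint 10 holds since d - f = 0.
The rest check out directly.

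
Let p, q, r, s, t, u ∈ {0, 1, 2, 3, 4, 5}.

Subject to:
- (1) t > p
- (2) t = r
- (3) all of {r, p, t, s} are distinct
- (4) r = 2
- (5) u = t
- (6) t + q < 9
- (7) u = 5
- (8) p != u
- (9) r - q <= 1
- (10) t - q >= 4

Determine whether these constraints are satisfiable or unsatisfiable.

Unsatisfiable

Constraint 7 fixes u = 5 and constraint 4 fixes r = 2. Constraints 2 and 5 give u = t = r, so u = r. But 5 ≠ 2 — contradiction.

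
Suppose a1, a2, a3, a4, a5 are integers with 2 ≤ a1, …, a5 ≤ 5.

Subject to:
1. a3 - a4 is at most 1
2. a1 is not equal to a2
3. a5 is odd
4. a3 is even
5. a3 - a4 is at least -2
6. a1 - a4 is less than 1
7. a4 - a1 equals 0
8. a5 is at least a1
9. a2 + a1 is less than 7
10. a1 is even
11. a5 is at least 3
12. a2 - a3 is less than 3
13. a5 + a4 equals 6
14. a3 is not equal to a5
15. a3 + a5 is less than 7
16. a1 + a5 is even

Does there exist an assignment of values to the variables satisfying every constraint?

Constraint 10 makes a1 even and constraint 3 makes a5 odd, so a1 + a5 must be odd. Constraint 16 says a1 + a5 is even — contradiction.

Unsatisfiable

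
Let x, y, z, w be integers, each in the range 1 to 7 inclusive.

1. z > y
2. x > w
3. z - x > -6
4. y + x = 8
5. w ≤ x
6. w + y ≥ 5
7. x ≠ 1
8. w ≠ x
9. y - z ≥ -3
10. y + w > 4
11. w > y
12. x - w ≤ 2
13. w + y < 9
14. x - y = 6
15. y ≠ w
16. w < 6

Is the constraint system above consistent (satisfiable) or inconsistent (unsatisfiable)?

Satisfiable

Setting (x, y, z, w) = (7, 1, 3, 5) satisfies everything: constraint 3: z - x = -4; constraint 4: y + x = 8, and the others follow.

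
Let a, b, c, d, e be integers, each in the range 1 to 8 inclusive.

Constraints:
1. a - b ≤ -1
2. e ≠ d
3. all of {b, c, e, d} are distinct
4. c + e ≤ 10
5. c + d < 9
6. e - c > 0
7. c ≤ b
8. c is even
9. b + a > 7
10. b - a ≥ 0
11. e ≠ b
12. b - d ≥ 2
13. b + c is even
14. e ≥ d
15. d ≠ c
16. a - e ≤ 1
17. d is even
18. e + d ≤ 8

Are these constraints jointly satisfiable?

Setting (a, b, c, d, e) = (4, 6, 4, 2, 5) satisfies everything: constraint 1: a - b = -2; constraint 4: c + e = 9; constraint 5: c + d = 6, and the others follow.

Satisfiable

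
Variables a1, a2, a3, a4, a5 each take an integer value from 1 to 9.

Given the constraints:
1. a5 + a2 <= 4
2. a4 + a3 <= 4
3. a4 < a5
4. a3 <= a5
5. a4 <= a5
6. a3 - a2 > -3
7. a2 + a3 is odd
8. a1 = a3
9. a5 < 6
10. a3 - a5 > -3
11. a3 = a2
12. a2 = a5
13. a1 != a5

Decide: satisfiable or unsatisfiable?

Unsatisfiable

From constraints 8, 11, and 12, a1 = a3 = a2 = a5, so a1 = a5. But constraint 13 says a1 ≠ a5. Contradiction.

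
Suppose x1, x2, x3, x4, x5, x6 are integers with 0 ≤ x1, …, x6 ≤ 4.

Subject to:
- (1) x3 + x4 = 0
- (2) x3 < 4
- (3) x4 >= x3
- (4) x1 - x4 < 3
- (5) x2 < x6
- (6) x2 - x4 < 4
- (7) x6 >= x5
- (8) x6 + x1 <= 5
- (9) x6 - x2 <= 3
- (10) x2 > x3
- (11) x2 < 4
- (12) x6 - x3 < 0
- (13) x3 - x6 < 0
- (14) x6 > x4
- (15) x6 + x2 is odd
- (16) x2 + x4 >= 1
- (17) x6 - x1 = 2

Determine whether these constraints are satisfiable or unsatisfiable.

Unsatisfiable

Constraints 5, 10, and 12 give x3 < x2, x2 < x6, x6 < x3. Chaining: x3 < x2 < x6 < x3, which forces x3 < x3 — impossible.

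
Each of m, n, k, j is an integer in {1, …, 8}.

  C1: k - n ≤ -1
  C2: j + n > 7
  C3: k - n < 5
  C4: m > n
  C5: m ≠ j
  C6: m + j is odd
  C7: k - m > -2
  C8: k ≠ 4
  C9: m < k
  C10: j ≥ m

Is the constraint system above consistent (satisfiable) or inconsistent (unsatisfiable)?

Constraints 1, 4, and 9 give n < m, m < k, k < n. Chaining: n < m < k < n, which forces n < n — impossible.

Unsatisfiable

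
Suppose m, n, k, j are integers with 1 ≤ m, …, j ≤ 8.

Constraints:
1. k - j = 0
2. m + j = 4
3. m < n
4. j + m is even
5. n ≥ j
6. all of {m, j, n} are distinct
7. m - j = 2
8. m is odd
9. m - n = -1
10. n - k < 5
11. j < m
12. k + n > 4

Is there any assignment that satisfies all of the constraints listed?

Satisfiable

One satisfying assignment is m = 3, n = 4, k = 1, j = 1.
For the less obvious constraints — constraint 1: k - j = 0; constraint 2: m + j = 4 — and the others hold by inspection.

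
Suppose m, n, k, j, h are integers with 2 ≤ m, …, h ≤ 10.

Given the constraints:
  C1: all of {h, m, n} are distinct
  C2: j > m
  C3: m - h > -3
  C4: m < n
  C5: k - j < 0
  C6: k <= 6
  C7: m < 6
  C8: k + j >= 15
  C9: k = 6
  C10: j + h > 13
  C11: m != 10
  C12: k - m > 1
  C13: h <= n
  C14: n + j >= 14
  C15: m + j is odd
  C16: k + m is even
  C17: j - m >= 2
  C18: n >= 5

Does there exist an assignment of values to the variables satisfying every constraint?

One satisfying assignment is m = 4, n = 7, k = 6, j = 9, h = 6.
For the less obvious constraints — constraint 3: m - h = -2; constraint 5: k - j = -3 — and the others hold by inspection.

Satisfiable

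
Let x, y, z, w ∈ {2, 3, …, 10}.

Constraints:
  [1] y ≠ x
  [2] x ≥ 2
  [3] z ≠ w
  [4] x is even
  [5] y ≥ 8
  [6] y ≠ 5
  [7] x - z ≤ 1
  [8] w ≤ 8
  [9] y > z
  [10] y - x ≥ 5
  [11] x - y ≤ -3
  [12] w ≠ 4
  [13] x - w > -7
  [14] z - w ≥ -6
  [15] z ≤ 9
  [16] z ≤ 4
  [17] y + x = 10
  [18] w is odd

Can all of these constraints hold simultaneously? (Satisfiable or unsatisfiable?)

Try x = 2, y = 8, z = 2, w = 7.
Check constraint 7: x - z = 0; constraint 10: y - x = 6; constraint 11: x - y = -6. The remaining constraints are straightforward to verify.

Satisfiable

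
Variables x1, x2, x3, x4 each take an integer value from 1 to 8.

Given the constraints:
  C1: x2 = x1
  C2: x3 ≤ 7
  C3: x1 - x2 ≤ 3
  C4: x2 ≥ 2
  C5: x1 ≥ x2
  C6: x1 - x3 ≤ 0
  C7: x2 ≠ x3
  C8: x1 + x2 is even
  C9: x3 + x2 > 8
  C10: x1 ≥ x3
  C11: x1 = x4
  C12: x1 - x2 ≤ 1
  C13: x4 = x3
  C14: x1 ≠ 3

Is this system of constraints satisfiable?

From constraints 1, 11, and 13, x2 = x1 = x4 = x3, so x2 = x3. But constraint 7 says x2 ≠ x3. Contradiction.

Unsatisfiable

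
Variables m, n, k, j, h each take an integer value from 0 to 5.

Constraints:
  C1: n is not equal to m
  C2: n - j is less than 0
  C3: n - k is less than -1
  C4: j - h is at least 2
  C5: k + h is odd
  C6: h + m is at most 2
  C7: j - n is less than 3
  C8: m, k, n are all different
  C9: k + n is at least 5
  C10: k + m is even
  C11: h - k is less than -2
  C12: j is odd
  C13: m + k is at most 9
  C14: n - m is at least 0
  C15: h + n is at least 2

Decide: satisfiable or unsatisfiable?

Take m = 1, n = 3, k = 5, j = 5, h = 0. Then constraint 2: n - j = -2; constraint 3: n - k = -2; constraint 4: j - h = 5, and every other listed constraint is also met.

Satisfiable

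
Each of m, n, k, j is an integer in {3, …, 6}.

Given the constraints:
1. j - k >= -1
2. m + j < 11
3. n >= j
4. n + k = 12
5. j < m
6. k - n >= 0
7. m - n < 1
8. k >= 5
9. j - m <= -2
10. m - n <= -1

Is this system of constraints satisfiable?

Constraints 1, 6, 9, and 10 give j − k ≥ -1, k − n ≥ 0, n − m ≥ 1, m − j ≥ 2.
Adding all 4 inequalities: the left sides telescope to 0, and the right sides sum to (-1) + 0 + 1 + 2 = 2. So 0 ≥ 2, which is false.

Unsatisfiable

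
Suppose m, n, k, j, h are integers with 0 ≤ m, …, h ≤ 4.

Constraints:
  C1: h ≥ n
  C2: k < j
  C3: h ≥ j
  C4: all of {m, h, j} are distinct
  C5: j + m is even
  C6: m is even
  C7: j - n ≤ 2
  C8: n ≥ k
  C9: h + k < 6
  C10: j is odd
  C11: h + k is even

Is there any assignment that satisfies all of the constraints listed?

Constraint 10 makes j odd and constraint 6 makes m even, so j + m must be odd. Constraint 5 says j + m is even — contradiction.

Unsatisfiable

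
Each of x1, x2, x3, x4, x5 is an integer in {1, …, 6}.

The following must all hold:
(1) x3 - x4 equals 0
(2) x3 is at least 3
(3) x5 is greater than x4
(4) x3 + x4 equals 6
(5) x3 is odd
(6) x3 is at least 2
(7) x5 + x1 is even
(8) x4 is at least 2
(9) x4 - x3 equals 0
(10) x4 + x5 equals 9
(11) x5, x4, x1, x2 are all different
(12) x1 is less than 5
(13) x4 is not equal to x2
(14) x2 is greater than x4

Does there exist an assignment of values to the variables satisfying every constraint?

One satisfying assignment is x1 = 2, x2 = 5, x3 = 3, x4 = 3, x5 = 6.
For the less obvious constraints — constraint 1: x3 - x4 = 0; constraint 4: x3 + x4 = 6 — and the others hold by inspection.

Satisfiable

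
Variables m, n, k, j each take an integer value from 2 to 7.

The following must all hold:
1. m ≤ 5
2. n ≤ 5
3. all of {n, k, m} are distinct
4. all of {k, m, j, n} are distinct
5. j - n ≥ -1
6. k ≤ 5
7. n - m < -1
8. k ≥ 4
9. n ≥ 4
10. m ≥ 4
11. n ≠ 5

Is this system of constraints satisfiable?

Unsatisfiable

Constraints 1, 2, 6, 8, 9, and 10 confine each of n, k, m to the 2 values {4, 5}.
Constraint 3 requires all 3 of them to be distinct, but only 2 values are available — impossible by the pigeonhole principle.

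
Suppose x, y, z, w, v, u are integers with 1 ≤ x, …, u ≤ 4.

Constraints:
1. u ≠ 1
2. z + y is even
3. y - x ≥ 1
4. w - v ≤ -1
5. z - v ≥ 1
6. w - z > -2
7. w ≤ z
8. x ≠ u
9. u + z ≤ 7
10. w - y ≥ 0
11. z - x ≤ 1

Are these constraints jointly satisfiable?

Unsatisfiable

Constraints 3, 4, 5, 10, and 11 give z − v ≥ 1, v − w ≥ 1, w − y ≥ 0, y − x ≥ 1, x − z ≥ -1.
Adding all 5 inequalities: the left sides telescope to 0, and the right sides sum to 1 + 1 + 0 + 1 + (-1) = 2. So 0 ≥ 2, which is false.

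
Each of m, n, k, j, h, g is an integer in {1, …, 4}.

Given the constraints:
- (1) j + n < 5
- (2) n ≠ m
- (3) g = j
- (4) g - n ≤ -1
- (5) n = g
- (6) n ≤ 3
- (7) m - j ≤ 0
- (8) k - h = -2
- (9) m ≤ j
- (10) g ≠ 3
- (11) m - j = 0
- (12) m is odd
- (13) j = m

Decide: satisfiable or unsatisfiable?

From constraints 3, 5, and 13, n = g = j = m, so n = m. But constraint 2 says n ≠ m. Contradiction.

Unsatisfiable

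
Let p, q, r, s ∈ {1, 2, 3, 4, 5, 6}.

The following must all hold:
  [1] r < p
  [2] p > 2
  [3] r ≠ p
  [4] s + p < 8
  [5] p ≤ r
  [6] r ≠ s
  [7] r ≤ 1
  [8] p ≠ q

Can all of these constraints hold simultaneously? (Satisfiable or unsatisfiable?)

Unsatisfiable

From constraint 2: p ≥ 3. From constraints 5 and 7: p ≤ r and r ≤ 1, so p ≤ 1. But 1 < 3, so no value of p works.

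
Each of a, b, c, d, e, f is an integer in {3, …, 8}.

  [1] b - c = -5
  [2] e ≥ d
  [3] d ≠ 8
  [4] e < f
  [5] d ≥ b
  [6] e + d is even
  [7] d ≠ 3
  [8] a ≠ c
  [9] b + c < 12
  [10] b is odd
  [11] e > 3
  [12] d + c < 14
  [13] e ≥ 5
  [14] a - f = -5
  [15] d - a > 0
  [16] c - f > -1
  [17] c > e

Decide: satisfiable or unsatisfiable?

Take a = 3, b = 3, c = 8, d = 5, e = 7, f = 8. Then constraint 1: b - c = -5; constraint 9: b + c = 11; constraint 12: d + c = 13, and every other listed constraint is also met.

Satisfiable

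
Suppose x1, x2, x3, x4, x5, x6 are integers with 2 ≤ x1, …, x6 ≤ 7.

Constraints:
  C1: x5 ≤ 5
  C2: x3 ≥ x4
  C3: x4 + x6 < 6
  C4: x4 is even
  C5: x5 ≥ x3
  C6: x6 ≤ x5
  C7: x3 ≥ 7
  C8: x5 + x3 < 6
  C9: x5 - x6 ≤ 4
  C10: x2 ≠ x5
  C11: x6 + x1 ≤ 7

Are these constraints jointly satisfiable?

From constraints 5 and 7: x5 ≥ x3 and x3 ≥ 7, so x5 ≥ 7. From constraint 1: x5 ≤ 5. But 5 < 7, so no value of x5 works.

Unsatisfiable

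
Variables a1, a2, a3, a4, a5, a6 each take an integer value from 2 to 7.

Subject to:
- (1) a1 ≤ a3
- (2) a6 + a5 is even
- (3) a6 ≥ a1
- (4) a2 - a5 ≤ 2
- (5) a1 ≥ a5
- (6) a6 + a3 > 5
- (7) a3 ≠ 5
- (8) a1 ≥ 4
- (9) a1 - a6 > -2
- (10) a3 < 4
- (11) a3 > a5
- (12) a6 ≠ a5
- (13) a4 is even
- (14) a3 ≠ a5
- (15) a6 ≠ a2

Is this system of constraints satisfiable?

From constraints 1 and 8: a3 ≥ a1 and a1 ≥ 4, so a3 ≥ 4. From constraint 10: a3 ≤ 3. But 3 < 4, so no value of a3 works.

Unsatisfiable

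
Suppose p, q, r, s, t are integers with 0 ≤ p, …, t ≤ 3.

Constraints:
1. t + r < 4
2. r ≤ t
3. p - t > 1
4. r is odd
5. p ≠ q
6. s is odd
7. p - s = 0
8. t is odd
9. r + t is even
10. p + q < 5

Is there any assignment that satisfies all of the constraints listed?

Satisfiable

One satisfying assignment is p = 3, q = 1, r = 1, s = 3, t = 1.
For the less obvious constraints — constraint 1: t + r = 2; constraint 3: p - t = 2 — and the others hold by inspection.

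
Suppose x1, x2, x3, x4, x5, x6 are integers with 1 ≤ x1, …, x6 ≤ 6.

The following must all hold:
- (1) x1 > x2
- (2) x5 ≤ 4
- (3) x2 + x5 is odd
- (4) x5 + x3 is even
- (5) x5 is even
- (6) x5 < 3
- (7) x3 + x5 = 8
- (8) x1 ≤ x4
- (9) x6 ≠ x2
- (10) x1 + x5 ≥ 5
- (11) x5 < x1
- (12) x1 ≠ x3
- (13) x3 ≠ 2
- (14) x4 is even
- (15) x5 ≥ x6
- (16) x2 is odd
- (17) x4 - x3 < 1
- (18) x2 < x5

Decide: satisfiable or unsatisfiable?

Satisfiable

One satisfying assignment is x1 = 5, x2 = 1, x3 = 6, x4 = 6, x5 = 2, x6 = 2.
For the less obvious constraints — constraint 7: x3 + x5 = 8; constraint 10: x1 + x5 = 7 — and the others hold by inspection.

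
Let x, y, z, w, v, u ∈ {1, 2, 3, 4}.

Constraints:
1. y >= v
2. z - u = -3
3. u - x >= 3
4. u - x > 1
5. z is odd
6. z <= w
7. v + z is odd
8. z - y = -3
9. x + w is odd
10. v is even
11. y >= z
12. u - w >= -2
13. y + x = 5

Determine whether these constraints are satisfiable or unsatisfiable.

One satisfying assignment is x = 1, y = 4, z = 1, w = 4, v = 2, u = 4.
For the less obvious constraints — constraint 2: z - u = -3; constraint 3: u - x = 3 — and the others hold by inspection.

Satisfiable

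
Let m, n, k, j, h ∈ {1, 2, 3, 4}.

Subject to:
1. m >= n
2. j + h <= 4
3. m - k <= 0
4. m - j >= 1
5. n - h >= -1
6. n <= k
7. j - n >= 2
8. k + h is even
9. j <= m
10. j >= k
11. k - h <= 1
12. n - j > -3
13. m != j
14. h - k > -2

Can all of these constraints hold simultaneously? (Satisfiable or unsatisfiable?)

Constraints 3, 4, 5, 7, and 11 give h − k ≥ -1, k − m ≥ 0, m − j ≥ 1, j − n ≥ 2, n − h ≥ -1.
Adding all 5 inequalities: the left sides telescope to 0, and the right sides sum to (-1) + 0 + 1 + 2 + (-1) = 1. So 0 ≥ 1, which is false.

Unsatisfiable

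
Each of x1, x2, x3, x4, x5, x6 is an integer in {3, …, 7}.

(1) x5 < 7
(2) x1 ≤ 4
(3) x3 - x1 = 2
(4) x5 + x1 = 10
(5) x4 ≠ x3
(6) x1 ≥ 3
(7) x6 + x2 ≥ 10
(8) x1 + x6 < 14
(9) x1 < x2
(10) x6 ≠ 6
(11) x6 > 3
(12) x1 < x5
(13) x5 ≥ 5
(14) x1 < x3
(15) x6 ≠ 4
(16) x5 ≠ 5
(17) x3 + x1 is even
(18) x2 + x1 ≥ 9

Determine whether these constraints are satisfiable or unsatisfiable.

Take x1 = 4, x2 = 6, x3 = 6, x4 = 7, x5 = 6, x6 = 7. Then constraint 3: x3 - x1 = 2; constraint 4: x5 + x1 = 10, and every other listed constraint is also met.

Satisfiable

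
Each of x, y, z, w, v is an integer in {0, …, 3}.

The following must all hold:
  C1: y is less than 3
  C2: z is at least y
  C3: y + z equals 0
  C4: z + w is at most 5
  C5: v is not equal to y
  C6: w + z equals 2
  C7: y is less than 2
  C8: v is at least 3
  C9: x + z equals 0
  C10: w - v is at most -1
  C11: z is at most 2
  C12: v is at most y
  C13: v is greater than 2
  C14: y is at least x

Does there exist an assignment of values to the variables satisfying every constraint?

From constraints 8 and 12: y ≥ v and v ≥ 3, so y ≥ 3. From constraints 2 and 11: y ≤ z and z ≤ 2, so y ≤ 2. But 2 < 3, so no value of y works.

Unsatisfiable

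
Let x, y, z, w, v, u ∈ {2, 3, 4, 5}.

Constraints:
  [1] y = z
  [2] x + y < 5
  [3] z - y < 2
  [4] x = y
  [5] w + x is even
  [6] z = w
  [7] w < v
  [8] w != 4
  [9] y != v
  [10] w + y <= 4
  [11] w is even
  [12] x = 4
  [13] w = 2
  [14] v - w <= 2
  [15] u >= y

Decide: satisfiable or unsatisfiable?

Unsatisfiable

Constraint 12 fixes x = 4 and constraint 13 fixes w = 2. Constraints 1, 4, and 6 give x = y = z = w, so x = w. But 4 ≠ 2 — contradiction.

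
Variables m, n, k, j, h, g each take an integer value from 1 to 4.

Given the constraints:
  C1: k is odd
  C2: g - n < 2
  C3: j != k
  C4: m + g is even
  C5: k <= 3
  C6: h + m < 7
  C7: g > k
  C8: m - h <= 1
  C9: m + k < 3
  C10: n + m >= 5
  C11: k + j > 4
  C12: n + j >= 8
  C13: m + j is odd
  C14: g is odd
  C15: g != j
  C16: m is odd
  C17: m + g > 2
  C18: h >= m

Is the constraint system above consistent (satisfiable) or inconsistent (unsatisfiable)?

Setting (m, n, k, j, h, g) = (1, 4, 1, 4, 3, 3) satisfies everything: constraint 2: g - n = -1; constraint 6: h + m = 4, and the others follow.

Satisfiable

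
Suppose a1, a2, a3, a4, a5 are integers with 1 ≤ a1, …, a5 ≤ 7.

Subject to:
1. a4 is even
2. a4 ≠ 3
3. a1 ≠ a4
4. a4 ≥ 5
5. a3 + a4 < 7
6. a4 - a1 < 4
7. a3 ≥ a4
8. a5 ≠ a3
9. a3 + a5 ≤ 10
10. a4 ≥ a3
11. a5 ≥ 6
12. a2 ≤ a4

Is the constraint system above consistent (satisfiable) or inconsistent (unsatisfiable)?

From constraints 4 and 7: a3 ≥ a4 ≥ 5. From constraint 11: a5 ≥ 6. Hence a3 + a5 ≥ 11. But constraint 9 requires a3 + a5 ≤ 10, and 10 < 11. Contradiction.

Unsatisfiable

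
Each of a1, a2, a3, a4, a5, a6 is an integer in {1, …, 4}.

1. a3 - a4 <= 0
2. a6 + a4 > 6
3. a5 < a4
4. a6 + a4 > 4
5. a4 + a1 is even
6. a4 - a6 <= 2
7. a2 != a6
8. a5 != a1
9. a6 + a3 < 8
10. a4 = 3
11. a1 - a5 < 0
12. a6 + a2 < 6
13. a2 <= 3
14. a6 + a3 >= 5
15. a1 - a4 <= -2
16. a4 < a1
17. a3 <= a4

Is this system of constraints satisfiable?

Constraints 3, 11, and 16 give a5 < a4, a4 < a1, a1 < a5. Chaining: a5 < a4 < a1 < a5, which forces a5 < a5 — impossible.

Unsatisfiable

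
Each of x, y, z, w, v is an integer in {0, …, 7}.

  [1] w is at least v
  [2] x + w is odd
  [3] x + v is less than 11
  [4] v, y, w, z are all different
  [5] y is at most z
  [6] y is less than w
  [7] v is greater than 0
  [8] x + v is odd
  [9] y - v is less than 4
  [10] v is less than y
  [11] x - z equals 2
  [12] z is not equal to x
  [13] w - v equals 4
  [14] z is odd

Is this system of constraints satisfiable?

Satisfiable

The assignment x = 7, y = 3, z = 5, w = 6, v = 2 works:
  constraint 3 holds since x + v = 9.
  constraint 9 holds since y - v = 1.
The rest check out directly.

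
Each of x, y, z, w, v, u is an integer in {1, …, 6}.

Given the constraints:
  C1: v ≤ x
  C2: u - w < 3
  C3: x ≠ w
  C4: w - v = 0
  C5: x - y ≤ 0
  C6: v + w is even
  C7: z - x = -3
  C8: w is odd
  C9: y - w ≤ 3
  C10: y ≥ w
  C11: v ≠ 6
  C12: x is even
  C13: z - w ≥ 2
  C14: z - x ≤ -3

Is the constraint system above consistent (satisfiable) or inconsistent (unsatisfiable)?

Constraints 5, 9, 13, and 14 give x − z ≥ 3, z − w ≥ 2, w − y ≥ -3, y − x ≥ 0.
Adding all 4 inequalities: the left sides telescope to 0, and the right sides sum to 3 + 2 + (-3) + 0 = 2. So 0 ≥ 2, which is false.

Unsatisfiable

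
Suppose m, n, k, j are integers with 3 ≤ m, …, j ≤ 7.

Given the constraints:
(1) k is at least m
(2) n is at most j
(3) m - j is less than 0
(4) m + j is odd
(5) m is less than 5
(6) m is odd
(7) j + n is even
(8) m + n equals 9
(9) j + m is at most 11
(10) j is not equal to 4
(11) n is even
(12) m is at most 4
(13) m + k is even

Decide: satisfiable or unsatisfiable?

The assignment m = 3, n = 6, k = 3, j = 6 works:
  constraint 3 holds since m - j = -3.
  constraint 8 holds since m + n = 9.
  constraint 9 holds since j + m = 9.
The rest check out directly.

Satisfiable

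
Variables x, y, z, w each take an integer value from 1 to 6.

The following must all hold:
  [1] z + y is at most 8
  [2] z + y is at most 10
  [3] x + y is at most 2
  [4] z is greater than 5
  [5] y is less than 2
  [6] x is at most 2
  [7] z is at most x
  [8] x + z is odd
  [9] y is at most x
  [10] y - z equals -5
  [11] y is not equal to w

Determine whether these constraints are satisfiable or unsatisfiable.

Unsatisfiable

From constraint 4: z ≥ 6. From constraints 6 and 7: z ≤ x and x ≤ 2, so z ≤ 2. But 2 < 6, so no value of z works.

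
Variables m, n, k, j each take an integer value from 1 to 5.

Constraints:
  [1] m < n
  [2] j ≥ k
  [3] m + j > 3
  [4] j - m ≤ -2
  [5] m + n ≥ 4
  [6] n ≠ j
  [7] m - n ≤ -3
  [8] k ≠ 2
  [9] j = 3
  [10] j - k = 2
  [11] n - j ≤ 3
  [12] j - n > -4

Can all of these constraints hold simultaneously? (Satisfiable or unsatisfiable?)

Constraints 4, 7, and 11 give j − n ≥ -3, n − m ≥ 3, m − j ≥ 2.
Adding all 3 inequalities: the left sides telescope to 0, and the right sides sum to (-3) + 3 + 2 = 2. So 0 ≥ 2, which is false.

Unsatisfiable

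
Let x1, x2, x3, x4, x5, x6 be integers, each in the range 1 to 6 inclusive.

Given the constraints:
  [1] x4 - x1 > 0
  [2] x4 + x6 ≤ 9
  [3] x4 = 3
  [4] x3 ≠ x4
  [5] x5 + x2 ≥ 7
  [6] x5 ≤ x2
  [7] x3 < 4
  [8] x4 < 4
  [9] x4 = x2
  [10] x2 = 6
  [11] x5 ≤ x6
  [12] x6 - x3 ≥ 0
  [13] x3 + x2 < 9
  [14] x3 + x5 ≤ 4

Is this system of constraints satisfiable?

Constraint 3 fixes x4 = 3 and constraint 10 fixes x2 = 6, but constraint 9 requires x4 = x2. Since 3 ≠ 6, contradiction.

Unsatisfiable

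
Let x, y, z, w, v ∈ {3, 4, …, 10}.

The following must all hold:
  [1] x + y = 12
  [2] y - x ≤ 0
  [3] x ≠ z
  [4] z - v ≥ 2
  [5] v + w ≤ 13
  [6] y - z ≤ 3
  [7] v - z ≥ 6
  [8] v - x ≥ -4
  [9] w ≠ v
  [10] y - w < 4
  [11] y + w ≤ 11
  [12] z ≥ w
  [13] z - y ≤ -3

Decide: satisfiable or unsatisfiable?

Constraints 2, 4, 8, and 13 give x − y ≥ 0, y − z ≥ 3, z − v ≥ 2, v − x ≥ -4.
Adding all 4 inequalities: the left sides telescope to 0, and the right sides sum to 0 + 3 + 2 + (-4) = 1. So 0 ≥ 1, which is false.

Unsatisfiable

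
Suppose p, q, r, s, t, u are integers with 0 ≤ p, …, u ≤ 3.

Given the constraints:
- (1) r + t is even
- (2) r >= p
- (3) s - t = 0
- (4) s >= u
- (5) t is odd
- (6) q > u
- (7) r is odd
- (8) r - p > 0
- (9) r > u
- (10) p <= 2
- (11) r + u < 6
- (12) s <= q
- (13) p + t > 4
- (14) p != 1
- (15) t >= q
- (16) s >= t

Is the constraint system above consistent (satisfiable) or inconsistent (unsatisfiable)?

Satisfiable

Take p = 2, q = 3, r = 3, s = 3, t = 3, u = 0. Then constraint 3: s - t = 0; constraint 8: r - p = 1, and every other listed constraint is also met.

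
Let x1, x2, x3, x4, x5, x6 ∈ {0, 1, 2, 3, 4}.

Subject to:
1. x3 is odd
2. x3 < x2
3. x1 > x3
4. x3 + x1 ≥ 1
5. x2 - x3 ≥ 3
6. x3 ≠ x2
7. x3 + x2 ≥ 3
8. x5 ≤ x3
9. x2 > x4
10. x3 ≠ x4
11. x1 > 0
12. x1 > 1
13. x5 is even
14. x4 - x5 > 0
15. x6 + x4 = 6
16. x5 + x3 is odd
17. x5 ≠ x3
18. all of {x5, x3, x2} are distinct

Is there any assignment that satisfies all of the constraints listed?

Satisfiable

Try x1 = 2, x2 = 4, x3 = 1, x4 = 2, x5 = 0, x6 = 4.
Check constraint 4: x3 + x1 = 3; constraint 5: x2 - x3 = 3; constraint 7: x3 + x2 = 5. The remaining constraints are straightforward to verify.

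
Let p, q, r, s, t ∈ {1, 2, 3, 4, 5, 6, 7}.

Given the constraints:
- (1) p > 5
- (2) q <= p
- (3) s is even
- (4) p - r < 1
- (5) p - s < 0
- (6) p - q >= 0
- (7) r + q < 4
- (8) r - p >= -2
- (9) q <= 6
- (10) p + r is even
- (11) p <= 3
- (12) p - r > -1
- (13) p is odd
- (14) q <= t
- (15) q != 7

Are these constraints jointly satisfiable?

From constraint 1: p ≥ 6. From constraint 11: p ≤ 3. But 3 < 6, so no value of p works.

Unsatisfiable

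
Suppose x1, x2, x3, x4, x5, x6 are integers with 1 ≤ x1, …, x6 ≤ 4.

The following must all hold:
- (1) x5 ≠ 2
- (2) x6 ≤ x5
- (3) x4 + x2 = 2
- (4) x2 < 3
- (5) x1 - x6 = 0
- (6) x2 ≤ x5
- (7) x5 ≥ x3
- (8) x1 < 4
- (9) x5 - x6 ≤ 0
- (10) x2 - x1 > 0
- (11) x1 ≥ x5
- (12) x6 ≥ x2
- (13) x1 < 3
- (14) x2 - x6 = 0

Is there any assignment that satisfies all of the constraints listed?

Unsatisfiable

Constraints 6, 10, and 11 give x2 ≤ x5, x5 ≤ x1, x1 < x2. Chaining: x2 ≤ x5 ≤ x1 < x2, which forces x2 < x2 — impossible.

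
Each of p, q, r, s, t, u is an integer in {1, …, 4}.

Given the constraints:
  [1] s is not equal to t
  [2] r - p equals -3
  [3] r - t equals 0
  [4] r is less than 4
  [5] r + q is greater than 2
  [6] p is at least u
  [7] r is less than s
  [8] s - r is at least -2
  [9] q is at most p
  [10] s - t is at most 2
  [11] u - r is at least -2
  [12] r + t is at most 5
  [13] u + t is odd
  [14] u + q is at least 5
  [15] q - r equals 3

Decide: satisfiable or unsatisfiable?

Setting (p, q, r, s, t, u) = (4, 4, 1, 2, 1, 2) satisfies everything: constraint 2: r - p = -3; constraint 3: r - t = 0; constraint 5: r + q = 5, and the others follow.

Satisfiable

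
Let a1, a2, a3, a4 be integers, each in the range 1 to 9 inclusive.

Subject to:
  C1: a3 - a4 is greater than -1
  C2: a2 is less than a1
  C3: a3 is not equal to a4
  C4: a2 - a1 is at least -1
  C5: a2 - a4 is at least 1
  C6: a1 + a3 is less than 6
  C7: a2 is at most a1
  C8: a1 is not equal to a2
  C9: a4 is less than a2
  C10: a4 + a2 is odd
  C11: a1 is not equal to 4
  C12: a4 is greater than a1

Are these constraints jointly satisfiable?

Constraints 2, 9, and 12 give a1 < a4, a4 < a2, a2 < a1. Chaining: a1 < a4 < a2 < a1, which forces a1 < a1 — impossible.

Unsatisfiable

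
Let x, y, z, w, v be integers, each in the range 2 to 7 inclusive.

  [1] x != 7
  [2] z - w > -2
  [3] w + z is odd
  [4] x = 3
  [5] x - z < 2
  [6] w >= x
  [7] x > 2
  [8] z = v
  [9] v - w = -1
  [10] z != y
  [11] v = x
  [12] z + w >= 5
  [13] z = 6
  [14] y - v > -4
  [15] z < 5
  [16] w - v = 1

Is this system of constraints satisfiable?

Unsatisfiable

Constraint 13 fixes z = 6 and constraint 4 fixes x = 3. Constraints 8 and 11 give z = v = x, so z = x. But 6 ≠ 3 — contradiction.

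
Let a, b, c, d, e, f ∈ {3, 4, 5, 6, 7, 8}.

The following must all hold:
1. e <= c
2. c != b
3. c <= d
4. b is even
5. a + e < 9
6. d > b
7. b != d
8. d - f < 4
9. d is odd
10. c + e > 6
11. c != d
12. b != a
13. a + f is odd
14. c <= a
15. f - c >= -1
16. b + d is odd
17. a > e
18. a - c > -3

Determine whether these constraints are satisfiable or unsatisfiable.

Try a = 5, b = 4, c = 5, d = 7, e = 3, f = 6.
Check constraint 5: a + e = 8; constraint 8: d - f = 1. The remaining constraints are straightforward to verify.

Satisfiable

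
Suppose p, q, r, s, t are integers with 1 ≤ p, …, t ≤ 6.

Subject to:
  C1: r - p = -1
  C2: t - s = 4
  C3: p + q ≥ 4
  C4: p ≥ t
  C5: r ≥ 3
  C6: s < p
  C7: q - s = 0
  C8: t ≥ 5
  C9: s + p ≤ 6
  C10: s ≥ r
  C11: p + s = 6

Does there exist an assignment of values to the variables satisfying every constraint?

Unsatisfiable

From constraints 5 and 10: s ≥ r ≥ 3. From constraints 4 and 8: p ≥ t ≥ 5. Hence s + p ≥ 8. But constraint 9 requires s + p ≤ 6, and 6 < 8. Contradiction.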